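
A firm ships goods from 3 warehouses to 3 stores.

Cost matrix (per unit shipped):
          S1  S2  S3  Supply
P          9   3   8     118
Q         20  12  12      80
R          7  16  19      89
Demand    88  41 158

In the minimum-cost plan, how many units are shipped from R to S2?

0

Solving gives:
  P->S2: 41 × 3 = 123
  P->S3: 77 × 8 = 616
  Q->S3: 80 × 12 = 960
  R->S1: 88 × 7 = 616
  R->S3: 1 × 19 = 19
Total cost = 2334.
The route R→S2 is not used.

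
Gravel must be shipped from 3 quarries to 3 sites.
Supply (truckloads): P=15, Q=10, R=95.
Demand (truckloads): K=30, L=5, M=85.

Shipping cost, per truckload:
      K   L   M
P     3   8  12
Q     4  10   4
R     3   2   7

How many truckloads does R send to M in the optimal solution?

The minimum-cost plan:
  P→K: 15 × 3 = 45
  Q→M: 10 × 4 = 40
  R→K: 15 × 3 = 45
  R→L: 5 × 2 = 10
  R→M: 75 × 7 = 525
Total cost = 665.
So R→M carries 75 truckloads.

75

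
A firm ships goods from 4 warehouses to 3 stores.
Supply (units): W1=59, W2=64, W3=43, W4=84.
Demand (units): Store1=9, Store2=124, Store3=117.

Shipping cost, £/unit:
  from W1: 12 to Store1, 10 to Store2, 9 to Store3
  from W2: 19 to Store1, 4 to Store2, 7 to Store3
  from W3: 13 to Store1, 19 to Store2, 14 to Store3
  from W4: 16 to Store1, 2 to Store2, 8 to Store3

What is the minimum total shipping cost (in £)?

1620

A cheapest plan:
  W1→Store3: 59 × £9 = £531
  W2→Store2: 40 × £4 = £160
  W2→Store3: 24 × £7 = £168
  W3→Store1: 9 × £13 = £117
  W3→Store3: 34 × £14 = £476
  W4→Store2: 84 × £2 = £168
Total = 531 + 160 + 168 + 117 + 476 + 168 = £1620.
(Supply check: W1 ships 59; W2 ships 64; W3 ships 43; W4 ships 84.)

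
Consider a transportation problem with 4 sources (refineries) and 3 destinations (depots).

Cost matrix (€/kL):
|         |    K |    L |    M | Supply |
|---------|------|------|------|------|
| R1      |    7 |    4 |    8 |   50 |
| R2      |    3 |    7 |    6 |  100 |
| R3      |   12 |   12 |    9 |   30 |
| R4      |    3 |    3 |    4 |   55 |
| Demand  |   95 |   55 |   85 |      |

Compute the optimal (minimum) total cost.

1000

Optimal allocation:
  R1–L: 50 kL
  R2–K: 95 kL
  R2–M: 5 kL
  R3–M: 30 kL
  R4–L: 5 kL
  R4–M: 50 kL
Total cost = €1000.
(Supply check: R1 ships 50; R2 ships 100; R3 ships 30; R4 ships 55.)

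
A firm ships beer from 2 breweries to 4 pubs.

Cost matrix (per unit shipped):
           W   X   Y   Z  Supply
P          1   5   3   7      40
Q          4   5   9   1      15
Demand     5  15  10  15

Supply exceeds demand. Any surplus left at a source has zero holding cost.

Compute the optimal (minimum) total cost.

125

Optimal allocation:
  P–W: 5 kegs
  P–X: 15 kegs
  P–Y: 10 kegs
  Q–Z: 15 kegs
Total cost = 125.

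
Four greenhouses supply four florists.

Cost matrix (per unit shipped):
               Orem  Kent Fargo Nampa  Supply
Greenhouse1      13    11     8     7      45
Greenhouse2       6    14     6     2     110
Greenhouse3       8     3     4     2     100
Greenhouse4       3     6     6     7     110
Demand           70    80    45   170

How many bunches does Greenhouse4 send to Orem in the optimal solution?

The minimum-cost plan:
  Greenhouse1–Fargo: 5 × 8 = 40
  Greenhouse1–Nampa: 40 × 7 = 280
  Greenhouse2–Nampa: 110 × 2 = 220
  Greenhouse3–Kent: 80 × 3 = 240
  Greenhouse3–Nampa: 20 × 2 = 40
  Greenhouse4–Orem: 70 × 3 = 210
  Greenhouse4–Fargo: 40 × 6 = 240
Total cost = 1270.
So Greenhouse4→Orem carries 70 bunches.

70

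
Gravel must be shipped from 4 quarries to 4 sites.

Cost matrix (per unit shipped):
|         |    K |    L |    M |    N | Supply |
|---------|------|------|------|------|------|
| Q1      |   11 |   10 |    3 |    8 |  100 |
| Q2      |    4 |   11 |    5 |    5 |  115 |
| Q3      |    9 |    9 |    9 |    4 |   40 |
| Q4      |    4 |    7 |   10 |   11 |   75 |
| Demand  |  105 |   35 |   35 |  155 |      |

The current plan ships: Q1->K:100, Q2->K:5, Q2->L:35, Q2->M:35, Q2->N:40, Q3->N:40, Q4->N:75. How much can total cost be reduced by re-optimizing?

Current plan cost = 100·11 + 5·4 + 35·11 + 35·5 + 40·5 + 40·4 + 75·11 = 2865.
Optimal plan:
  Q1→L: 35 × 10 = 350
  Q1→M: 35 × 3 = 105
  Q1→N: 30 × 8 = 240
  Q2→K: 30 × 4 = 120
  Q2→N: 85 × 5 = 425
  Q3→N: 40 × 4 = 160
  Q4→K: 75 × 4 = 300
Optimal cost = 1700.
Saving = 2865 − 1700 = 1165.

1165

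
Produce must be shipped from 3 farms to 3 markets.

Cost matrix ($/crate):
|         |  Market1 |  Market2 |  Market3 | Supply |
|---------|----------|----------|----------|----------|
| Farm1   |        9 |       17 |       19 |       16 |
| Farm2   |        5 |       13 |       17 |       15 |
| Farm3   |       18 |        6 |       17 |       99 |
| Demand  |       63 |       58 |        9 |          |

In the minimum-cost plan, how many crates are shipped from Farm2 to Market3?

0

Optimal shipments:
  Farm1→Market1: 16 × $9 = $144
  Farm2→Market1: 15 × $5 = $75
  Farm3→Market1: 32 × $18 = $576
  Farm3→Market2: 58 × $6 = $348
  Farm3→Market3: 9 × $17 = $153
Total cost = $1296.
The route Farm2→Market3 is not used.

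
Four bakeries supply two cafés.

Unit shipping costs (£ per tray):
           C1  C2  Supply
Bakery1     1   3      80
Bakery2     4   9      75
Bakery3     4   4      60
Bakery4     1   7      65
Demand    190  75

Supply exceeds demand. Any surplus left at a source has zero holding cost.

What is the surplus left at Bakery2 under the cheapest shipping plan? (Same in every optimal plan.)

Minimum-cost shipments:
  Bakery1->C1: 65 trays
  Bakery1->C2: 15 trays
  Bakery2->C1: 60 trays
  Bakery3->C2: 60 trays
  Bakery4->C1: 65 trays
Total cost = £655.
Bakery2 ships 60 of its 75, leaving 15.

15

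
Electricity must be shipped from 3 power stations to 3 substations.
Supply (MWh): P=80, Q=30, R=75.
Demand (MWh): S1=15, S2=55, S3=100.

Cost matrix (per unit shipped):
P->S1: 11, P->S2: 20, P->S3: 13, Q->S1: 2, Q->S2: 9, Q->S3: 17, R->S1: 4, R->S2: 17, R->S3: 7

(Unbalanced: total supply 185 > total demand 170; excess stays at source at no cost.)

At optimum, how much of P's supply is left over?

15

Minimum-cost shipments:
  P to S2: 25 × 20 = 500
  P to S3: 40 × 13 = 520
  Q to S2: 30 × 9 = 270
  R to S1: 15 × 4 = 60
  R to S3: 60 × 7 = 420
Total cost = 1770.
P ships 65 of its 80, leaving 15.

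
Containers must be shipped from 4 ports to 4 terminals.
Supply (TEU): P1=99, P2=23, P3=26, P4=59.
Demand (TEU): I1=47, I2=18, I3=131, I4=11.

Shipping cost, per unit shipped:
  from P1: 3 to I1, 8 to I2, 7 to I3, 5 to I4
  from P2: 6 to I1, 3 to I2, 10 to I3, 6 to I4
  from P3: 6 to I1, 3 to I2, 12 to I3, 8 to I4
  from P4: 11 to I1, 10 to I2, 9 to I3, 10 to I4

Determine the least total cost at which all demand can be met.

Optimal allocation:
  P1->I1: 27 × 3 = 81
  P1->I3: 72 × 7 = 504
  P2->I2: 12 × 3 = 36
  P2->I4: 11 × 6 = 66
  P3->I1: 20 × 6 = 120
  P3->I2: 6 × 3 = 18
  P4->I3: 59 × 9 = 531
Total = 81 + 504 + 36 + 66 + 120 + 18 + 531 = 1356.

1356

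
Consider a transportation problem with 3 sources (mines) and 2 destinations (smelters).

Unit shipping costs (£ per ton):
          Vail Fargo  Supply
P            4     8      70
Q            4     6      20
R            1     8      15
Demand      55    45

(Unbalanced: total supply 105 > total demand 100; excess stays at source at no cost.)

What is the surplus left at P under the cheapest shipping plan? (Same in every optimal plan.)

5

An optimal plan:
  P–Vail: 40 × £4 = £160
  P–Fargo: 25 × £8 = £200
  Q–Fargo: 20 × £6 = £120
  R–Vail: 15 × £1 = £15
Total cost = £495.
P ships 65 of its 70, leaving 5.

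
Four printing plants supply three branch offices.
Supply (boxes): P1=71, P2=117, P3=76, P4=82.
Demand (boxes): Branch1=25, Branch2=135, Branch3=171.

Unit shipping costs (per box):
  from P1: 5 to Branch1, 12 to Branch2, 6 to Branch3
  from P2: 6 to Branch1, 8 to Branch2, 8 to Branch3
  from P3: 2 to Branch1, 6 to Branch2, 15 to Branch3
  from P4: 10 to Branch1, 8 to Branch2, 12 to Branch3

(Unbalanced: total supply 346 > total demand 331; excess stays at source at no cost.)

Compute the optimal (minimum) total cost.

2254

Optimal allocation:
  P1 to Branch3: 71 boxes
  P2 to Branch2: 2 boxes
  P2 to Branch3: 100 boxes
  P3 to Branch1: 25 boxes
  P3 to Branch2: 51 boxes
  P4 to Branch2: 82 boxes
Total cost = 2254.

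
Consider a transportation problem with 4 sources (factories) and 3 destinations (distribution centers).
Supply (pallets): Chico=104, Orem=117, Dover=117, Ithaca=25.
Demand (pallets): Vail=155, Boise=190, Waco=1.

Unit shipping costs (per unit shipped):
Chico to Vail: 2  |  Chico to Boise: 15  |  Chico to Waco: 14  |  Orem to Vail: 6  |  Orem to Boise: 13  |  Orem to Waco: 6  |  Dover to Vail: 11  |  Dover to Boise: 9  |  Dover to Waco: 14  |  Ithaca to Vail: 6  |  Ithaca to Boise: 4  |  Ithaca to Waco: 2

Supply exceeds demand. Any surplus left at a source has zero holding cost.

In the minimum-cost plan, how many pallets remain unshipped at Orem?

17

An optimal plan:
  Chico to Vail: 104 × 2 = 208
  Orem to Vail: 51 × 6 = 306
  Orem to Boise: 48 × 13 = 624
  Orem to Waco: 1 × 6 = 6
  Dover to Boise: 117 × 9 = 1053
  Ithaca to Boise: 25 × 4 = 100
Total cost = 2297.
Orem ships 100 of its 117, leaving 17.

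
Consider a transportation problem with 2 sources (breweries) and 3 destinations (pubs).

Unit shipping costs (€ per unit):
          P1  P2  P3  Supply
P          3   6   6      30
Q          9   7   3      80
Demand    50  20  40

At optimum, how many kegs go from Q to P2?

20

Solving gives:
  P–P1: 30 × €3 = €90
  Q–P1: 20 × €9 = €180
  Q–P2: 20 × €7 = €140
  Q–P3: 40 × €3 = €120
Total cost = €530.
So Q→P2 carries 20 kegs.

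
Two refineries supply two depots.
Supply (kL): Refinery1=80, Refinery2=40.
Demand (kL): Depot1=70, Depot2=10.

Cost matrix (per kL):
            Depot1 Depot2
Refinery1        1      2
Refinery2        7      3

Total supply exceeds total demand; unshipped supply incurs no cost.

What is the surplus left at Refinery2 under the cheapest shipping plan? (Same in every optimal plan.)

40

An optimal plan:
  Refinery1–Depot1: 70 kL
  Refinery1–Depot2: 10 kL
Total cost = 90.
Refinery2 ships 0 of its 40, leaving 40.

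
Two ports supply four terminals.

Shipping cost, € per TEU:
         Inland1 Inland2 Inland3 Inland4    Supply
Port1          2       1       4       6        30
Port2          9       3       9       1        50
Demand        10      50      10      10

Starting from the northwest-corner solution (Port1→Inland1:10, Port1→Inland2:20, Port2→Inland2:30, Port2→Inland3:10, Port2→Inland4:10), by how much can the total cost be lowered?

Current plan cost = 10·2 + 20·1 + 30·3 + 10·9 + 10·1 = €230.
Optimal plan:
  Port1→Inland1: 10 × €2 = €20
  Port1→Inland2: 10 × €1 = €10
  Port1→Inland3: 10 × €4 = €40
  Port2→Inland2: 40 × €3 = €120
  Port2→Inland4: 10 × €1 = €10
Optimal cost = €200.
Saving = 230 − 200 = €30.

30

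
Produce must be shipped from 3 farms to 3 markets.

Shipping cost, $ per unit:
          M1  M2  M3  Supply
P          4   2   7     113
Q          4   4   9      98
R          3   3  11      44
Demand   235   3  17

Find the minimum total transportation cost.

One minimum-cost allocation:
  P->M1: 93 × $4 = $372
  P->M2: 3 × $2 = $6
  P->M3: 17 × $7 = $119
  Q->M1: 98 × $4 = $392
  R->M1: 44 × $3 = $132
Total = 372 + 6 + 119 + 392 + 132 = $1021.
(Supply check: P ships 113; Q ships 98; R ships 44.)

1021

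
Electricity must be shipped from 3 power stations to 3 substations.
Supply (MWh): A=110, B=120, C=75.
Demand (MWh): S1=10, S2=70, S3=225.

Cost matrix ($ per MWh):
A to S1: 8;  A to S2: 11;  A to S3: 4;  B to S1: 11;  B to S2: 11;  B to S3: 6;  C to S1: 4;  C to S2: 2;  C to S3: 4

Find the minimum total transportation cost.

1340

One minimum-cost allocation:
  A to S1: 5 × $8 = $40
  A to S3: 105 × $4 = $420
  B to S3: 120 × $6 = $720
  C to S1: 5 × $4 = $20
  C to S2: 70 × $2 = $140
Total = 40 + 420 + 720 + 20 + 140 = $1340.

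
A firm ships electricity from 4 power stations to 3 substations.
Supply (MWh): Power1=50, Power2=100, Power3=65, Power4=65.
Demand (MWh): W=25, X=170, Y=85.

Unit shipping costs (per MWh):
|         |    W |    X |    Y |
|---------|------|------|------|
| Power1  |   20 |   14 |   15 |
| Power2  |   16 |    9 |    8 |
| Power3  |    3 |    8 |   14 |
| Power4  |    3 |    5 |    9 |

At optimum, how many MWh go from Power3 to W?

25

Optimal shipments:
  Power1→X: 50 × 14 = 700
  Power2→X: 15 × 9 = 135
  Power2→Y: 85 × 8 = 680
  Power3→W: 25 × 3 = 75
  Power3→X: 40 × 8 = 320
  Power4→X: 65 × 5 = 325
Total cost = 2235.
So Power3→W carries 25 MWh.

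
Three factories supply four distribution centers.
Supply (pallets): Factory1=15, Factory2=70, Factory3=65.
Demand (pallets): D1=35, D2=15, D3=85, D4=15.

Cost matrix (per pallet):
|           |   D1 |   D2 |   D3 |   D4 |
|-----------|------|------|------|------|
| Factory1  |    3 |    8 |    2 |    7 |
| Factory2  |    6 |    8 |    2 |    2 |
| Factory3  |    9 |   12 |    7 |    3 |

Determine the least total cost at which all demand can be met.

Optimal allocation:
  Factory1->D1: 15 pallets
  Factory2->D3: 70 pallets
  Factory3->D1: 20 pallets
  Factory3->D2: 15 pallets
  Factory3->D3: 15 pallets
  Factory3->D4: 15 pallets
Total cost = 695.

695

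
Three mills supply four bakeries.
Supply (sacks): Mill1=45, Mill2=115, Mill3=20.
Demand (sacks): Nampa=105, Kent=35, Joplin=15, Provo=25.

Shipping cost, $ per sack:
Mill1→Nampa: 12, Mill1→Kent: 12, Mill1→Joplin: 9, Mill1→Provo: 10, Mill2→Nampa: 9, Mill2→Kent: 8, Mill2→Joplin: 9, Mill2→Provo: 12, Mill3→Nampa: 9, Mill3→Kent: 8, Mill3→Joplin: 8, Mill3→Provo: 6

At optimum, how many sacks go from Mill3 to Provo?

The minimum-cost plan:
  Mill1→Nampa: 25 × $12 = $300
  Mill1→Joplin: 15 × $9 = $135
  Mill1→Provo: 5 × $10 = $50
  Mill2→Nampa: 80 × $9 = $720
  Mill2→Kent: 35 × $8 = $280
  Mill3→Provo: 20 × $6 = $120
Total cost = $1605.
So Mill3→Provo carries 20 sacks.

20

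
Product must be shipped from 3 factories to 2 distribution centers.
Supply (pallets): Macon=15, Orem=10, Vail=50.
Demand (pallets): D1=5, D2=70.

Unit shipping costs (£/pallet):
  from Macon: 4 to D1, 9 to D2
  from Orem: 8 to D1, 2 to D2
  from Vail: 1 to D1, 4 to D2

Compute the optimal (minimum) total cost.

An optimal shipping plan:
  Macon→D1: 5 × £4 = £20
  Macon→D2: 10 × £9 = £90
  Orem→D2: 10 × £2 = £20
  Vail→D2: 50 × £4 = £200
Total = 20 + 90 + 20 + 200 = £330.
(Supply check: Macon ships 15; Orem ships 10; Vail ships 50.)

330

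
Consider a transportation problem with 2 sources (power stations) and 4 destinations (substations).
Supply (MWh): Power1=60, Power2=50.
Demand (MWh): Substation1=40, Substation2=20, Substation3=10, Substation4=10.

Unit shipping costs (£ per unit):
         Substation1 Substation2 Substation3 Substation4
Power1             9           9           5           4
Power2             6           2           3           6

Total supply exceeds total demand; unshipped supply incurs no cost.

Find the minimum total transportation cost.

An optimal shipping plan:
  Power1->Substation1: 10 MWh
  Power1->Substation3: 10 MWh
  Power1->Substation4: 10 MWh
  Power2->Substation1: 30 MWh
  Power2->Substation2: 20 MWh
Total cost = £400.

400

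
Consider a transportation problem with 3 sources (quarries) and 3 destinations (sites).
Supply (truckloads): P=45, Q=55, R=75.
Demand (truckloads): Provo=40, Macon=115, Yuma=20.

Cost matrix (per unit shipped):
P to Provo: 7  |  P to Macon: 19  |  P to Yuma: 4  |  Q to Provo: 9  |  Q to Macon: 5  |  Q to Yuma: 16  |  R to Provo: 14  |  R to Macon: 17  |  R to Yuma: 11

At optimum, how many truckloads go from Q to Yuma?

Optimal shipments:
  P–Provo: 25 × 7 = 175
  P–Yuma: 20 × 4 = 80
  Q–Macon: 55 × 5 = 275
  R–Provo: 15 × 14 = 210
  R–Macon: 60 × 17 = 1020
Total cost = 1760.
The route Q→Yuma is not used.

0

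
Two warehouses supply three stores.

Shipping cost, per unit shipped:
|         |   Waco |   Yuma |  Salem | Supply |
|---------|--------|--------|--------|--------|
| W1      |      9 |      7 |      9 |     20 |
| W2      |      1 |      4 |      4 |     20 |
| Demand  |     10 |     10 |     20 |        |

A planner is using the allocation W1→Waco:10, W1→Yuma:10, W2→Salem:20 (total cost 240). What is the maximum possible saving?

30

Current plan cost = 10·9 + 10·7 + 20·4 = 240.
Optimal plan:
  W1–Yuma: 10 × 7 = 70
  W1–Salem: 10 × 9 = 90
  W2–Waco: 10 × 1 = 10
  W2–Salem: 10 × 4 = 40
Optimal cost = 210.
Saving = 240 − 210 = 30.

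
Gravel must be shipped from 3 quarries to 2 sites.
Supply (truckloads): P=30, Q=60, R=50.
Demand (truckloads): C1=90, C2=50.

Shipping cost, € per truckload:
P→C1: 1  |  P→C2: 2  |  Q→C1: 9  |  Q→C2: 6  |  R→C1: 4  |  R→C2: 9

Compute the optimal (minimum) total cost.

620

Optimal allocation:
  P to C1: 30 × €1 = €30
  Q to C1: 10 × €9 = €90
  Q to C2: 50 × €6 = €300
  R to C1: 50 × €4 = €200
Total = 30 + 90 + 300 + 200 = €620.
(Supply check: P ships 30; Q ships 60; R ships 50.)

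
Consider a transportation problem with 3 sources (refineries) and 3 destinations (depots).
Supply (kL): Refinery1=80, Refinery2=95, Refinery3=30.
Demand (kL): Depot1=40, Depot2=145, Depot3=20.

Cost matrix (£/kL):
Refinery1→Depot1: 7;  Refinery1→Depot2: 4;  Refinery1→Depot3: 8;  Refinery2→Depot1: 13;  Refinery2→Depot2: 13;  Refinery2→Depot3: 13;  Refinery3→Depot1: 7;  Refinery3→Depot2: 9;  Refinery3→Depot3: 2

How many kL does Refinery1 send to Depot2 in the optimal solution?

Optimal shipments:
  Refinery1–Depot2: 80 × £4 = £320
  Refinery2–Depot1: 30 × £13 = £390
  Refinery2–Depot2: 65 × £13 = £845
  Refinery3–Depot1: 10 × £7 = £70
  Refinery3–Depot3: 20 × £2 = £40
Total cost = £1665.
So Refinery1→Depot2 carries 80 kL.

80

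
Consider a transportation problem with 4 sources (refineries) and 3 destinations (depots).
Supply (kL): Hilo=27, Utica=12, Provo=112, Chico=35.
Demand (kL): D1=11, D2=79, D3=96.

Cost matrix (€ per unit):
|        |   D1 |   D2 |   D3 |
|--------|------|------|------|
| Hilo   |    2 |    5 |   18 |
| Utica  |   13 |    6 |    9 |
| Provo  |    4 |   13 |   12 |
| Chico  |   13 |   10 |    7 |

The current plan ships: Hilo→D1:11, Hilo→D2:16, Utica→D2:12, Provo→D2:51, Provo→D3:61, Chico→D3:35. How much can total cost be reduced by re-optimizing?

Current plan cost = 11·2 + 16·5 + 12·6 + 51·13 + 61·12 + 35·7 = €1814.
Optimal plan:
  Hilo to D2: 27 × €5 = €135
  Utica to D2: 12 × €6 = €72
  Provo to D1: 11 × €4 = €44
  Provo to D2: 40 × €13 = €520
  Provo to D3: 61 × €12 = €732
  Chico to D3: 35 × €7 = €245
Optimal cost = €1748.
Saving = 1814 − 1748 = €66.

66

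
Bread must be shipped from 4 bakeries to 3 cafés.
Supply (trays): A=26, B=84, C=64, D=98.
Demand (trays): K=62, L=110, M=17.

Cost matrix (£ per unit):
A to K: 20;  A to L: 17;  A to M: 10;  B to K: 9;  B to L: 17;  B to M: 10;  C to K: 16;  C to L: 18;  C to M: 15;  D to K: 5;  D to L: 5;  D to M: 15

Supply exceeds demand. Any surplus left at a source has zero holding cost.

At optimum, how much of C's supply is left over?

64

An optimal plan:
  A→L: 12 × £17 = £204
  A→M: 14 × £10 = £140
  B→K: 62 × £9 = £558
  B→M: 3 × £10 = £30
  D→L: 98 × £5 = £490
Total cost = £1422.
C ships 0 of its 64, leaving 64.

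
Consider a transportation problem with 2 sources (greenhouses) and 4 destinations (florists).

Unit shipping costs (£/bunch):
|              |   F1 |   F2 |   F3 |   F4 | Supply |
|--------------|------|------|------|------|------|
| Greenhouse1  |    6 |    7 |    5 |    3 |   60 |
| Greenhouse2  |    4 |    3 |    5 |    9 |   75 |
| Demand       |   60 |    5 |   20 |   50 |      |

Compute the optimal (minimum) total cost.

One minimum-cost allocation:
  Greenhouse1->F3: 10 bunches
  Greenhouse1->F4: 50 bunches
  Greenhouse2->F1: 60 bunches
  Greenhouse2->F2: 5 bunches
  Greenhouse2->F3: 10 bunches
Total cost = £505.

505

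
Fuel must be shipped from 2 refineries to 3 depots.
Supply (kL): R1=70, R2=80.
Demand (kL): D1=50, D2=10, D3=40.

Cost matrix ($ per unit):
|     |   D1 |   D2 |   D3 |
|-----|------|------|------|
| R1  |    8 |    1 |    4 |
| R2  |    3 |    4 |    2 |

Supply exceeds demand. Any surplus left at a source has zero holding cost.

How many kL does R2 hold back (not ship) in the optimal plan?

An optimal plan:
  R1->D2: 10 kL
  R1->D3: 10 kL
  R2->D1: 50 kL
  R2->D3: 30 kL
Total cost = $260.
R2 ships 80 of its 80, leaving 0.

0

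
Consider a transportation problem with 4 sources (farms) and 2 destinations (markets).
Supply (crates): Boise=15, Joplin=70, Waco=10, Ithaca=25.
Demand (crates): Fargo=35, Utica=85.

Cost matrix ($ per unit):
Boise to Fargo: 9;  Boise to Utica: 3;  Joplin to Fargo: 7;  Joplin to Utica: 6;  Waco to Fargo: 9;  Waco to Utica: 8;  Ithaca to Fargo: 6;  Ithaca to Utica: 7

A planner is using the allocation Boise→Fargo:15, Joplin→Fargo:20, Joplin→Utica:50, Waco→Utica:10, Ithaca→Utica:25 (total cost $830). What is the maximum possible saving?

125

Current plan cost = 15·9 + 20·7 + 50·6 + 10·8 + 25·7 = $830.
Optimal plan:
  Boise->Utica: 15 × $3 = $45
  Joplin->Utica: 70 × $6 = $420
  Waco->Fargo: 10 × $9 = $90
  Ithaca->Fargo: 25 × $6 = $150
Optimal cost = $705.
Saving = 830 − 705 = $125.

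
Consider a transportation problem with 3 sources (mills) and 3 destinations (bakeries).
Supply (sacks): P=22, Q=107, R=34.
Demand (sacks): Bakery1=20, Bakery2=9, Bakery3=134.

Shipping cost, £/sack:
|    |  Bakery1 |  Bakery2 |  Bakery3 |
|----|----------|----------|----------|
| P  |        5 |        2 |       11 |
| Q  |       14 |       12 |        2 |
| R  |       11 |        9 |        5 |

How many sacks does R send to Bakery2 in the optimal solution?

0

Solving gives:
  P to Bakery1: 13 × £5 = £65
  P to Bakery2: 9 × £2 = £18
  Q to Bakery3: 107 × £2 = £214
  R to Bakery1: 7 × £11 = £77
  R to Bakery3: 27 × £5 = £135
Total cost = £509.
The route R→Bakery2 is not used.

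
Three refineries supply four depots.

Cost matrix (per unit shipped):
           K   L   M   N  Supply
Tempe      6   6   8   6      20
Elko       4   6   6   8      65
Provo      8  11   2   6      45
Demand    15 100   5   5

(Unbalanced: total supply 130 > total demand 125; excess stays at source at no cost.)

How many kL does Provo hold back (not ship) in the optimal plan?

5

An optimal plan:
  Tempe→L: 20 × 6 = 120
  Elko→L: 65 × 6 = 390
  Provo→K: 15 × 8 = 120
  Provo→L: 15 × 11 = 165
  Provo→M: 5 × 2 = 10
  Provo→N: 5 × 6 = 30
Total cost = 835.
Provo ships 40 of its 45, leaving 5.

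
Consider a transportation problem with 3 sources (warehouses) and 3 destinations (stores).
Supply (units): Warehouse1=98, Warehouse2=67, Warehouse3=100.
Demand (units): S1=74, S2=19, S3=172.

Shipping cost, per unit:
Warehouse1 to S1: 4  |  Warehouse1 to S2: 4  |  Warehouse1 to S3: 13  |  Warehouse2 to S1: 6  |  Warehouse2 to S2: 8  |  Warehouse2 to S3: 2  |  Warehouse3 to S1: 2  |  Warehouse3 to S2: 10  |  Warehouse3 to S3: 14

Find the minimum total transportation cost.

One minimum-cost allocation:
  Warehouse1→S2: 19 × 4 = 76
  Warehouse1→S3: 79 × 13 = 1027
  Warehouse2→S3: 67 × 2 = 134
  Warehouse3→S1: 74 × 2 = 148
  Warehouse3→S3: 26 × 14 = 364
Total = 76 + 1027 + 134 + 148 + 364 = 1749.

1749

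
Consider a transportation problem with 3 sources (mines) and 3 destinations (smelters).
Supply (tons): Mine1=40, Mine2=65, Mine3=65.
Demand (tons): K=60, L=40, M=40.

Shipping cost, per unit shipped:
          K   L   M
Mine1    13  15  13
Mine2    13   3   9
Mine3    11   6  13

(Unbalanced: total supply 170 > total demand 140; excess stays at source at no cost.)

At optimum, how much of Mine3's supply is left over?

0

An optimal plan:
  Mine1→M: 10 × 13 = 130
  Mine2→L: 35 × 3 = 105
  Mine2→M: 30 × 9 = 270
  Mine3→K: 60 × 11 = 660
  Mine3→L: 5 × 6 = 30
Total cost = 1195.
Mine3 ships 65 of its 65, leaving 0.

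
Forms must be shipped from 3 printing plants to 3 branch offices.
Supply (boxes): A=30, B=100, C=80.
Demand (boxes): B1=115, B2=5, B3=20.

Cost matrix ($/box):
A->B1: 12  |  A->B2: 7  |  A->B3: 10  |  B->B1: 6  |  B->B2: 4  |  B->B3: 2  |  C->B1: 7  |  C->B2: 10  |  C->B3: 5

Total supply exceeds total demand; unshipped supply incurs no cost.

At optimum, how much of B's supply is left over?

Minimum-cost shipments:
  B–B1: 75 × $6 = $450
  B–B2: 5 × $4 = $20
  B–B3: 20 × $2 = $40
  C–B1: 40 × $7 = $280
Total cost = $790.
B ships 100 of its 100, leaving 0.

0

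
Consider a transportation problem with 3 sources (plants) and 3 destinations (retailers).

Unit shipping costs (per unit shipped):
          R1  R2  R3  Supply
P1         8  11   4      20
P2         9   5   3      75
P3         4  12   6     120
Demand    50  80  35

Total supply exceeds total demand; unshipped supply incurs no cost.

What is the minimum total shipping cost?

A cheapest plan:
  P1 to R3: 20 × 4 = 80
  P2 to R2: 75 × 5 = 375
  P3 to R1: 50 × 4 = 200
  P3 to R2: 5 × 12 = 60
  P3 to R3: 15 × 6 = 90
Total = 80 + 375 + 200 + 60 + 90 = 805.
(Supply check: P1 ships 20; P2 ships 75; P3 ships 70.)

805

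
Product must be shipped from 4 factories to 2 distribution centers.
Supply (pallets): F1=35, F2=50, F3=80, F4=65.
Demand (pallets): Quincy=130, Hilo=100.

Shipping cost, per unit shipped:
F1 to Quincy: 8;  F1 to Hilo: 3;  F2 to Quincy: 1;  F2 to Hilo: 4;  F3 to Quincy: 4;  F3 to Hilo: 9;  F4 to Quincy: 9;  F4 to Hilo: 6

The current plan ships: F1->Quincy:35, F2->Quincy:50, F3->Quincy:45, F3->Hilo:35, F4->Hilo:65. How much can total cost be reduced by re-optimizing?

350

Current plan cost = 35·8 + 50·1 + 45·4 + 35·9 + 65·6 = 1215.
Optimal plan:
  F1 to Hilo: 35 × 3 = 105
  F2 to Quincy: 50 × 1 = 50
  F3 to Quincy: 80 × 4 = 320
  F4 to Hilo: 65 × 6 = 390
Optimal cost = 865.
Saving = 1215 − 865 = 350.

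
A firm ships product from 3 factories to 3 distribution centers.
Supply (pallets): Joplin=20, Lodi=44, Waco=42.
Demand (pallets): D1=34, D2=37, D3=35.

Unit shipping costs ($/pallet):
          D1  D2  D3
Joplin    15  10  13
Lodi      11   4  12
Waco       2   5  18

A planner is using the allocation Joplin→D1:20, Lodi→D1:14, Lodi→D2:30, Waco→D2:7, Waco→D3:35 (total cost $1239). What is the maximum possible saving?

Current plan cost = 20·15 + 14·11 + 30·4 + 7·5 + 35·18 = $1239.
Optimal plan:
  Joplin->D3: 20 pallets
  Lodi->D2: 29 pallets
  Lodi->D3: 15 pallets
  Waco->D1: 34 pallets
  Waco->D2: 8 pallets
Optimal cost = $664.
Saving = 1239 − 664 = $575.

575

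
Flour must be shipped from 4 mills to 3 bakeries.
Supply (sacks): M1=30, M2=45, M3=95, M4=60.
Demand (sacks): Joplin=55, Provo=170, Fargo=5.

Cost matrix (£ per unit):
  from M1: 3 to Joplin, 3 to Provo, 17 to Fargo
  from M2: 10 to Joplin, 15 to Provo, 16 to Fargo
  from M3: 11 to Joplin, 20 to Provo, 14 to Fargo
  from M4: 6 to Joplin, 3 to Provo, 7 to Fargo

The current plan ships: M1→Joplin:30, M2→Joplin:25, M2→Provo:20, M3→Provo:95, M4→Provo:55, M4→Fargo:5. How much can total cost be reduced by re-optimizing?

420

Current plan cost = 30·3 + 25·10 + 20·15 + 95·20 + 55·3 + 5·7 = £2740.
Optimal plan:
  M1→Provo: 30 sacks
  M2→Provo: 45 sacks
  M3→Joplin: 55 sacks
  M3→Provo: 35 sacks
  M3→Fargo: 5 sacks
  M4→Provo: 60 sacks
Optimal cost = £2320.
Saving = 2740 − 2320 = £420.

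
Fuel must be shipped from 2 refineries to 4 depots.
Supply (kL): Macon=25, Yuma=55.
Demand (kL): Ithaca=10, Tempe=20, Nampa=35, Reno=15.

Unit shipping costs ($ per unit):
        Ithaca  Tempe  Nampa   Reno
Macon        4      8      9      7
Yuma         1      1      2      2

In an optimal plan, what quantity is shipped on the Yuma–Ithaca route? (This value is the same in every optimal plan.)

The minimum-cost plan:
  Macon to Ithaca: 10 kL
  Macon to Reno: 15 kL
  Yuma to Tempe: 20 kL
  Yuma to Nampa: 35 kL
Total cost = $235.
The route Yuma→Ithaca is not used.

0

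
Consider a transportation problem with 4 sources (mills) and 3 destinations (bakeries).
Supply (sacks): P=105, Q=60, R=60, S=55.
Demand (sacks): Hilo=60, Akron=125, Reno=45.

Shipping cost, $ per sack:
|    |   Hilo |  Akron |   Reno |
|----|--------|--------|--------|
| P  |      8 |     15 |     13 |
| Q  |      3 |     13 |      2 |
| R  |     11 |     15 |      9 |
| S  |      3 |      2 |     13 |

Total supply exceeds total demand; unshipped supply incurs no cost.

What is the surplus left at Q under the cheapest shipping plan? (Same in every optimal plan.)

0

An optimal plan:
  P→Hilo: 45 sacks
  P→Akron: 10 sacks
  Q→Hilo: 15 sacks
  Q→Reno: 45 sacks
  R→Akron: 60 sacks
  S→Akron: 55 sacks
Total cost = $1655.
Q ships 60 of its 60, leaving 0.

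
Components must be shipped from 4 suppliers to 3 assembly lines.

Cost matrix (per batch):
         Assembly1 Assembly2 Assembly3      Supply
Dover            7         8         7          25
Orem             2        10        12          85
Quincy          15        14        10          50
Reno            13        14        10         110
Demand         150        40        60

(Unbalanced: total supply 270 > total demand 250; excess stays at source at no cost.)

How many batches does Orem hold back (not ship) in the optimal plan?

0

An optimal plan:
  Dover to Assembly2: 25 × 8 = 200
  Orem to Assembly1: 85 × 2 = 170
  Quincy to Assembly3: 50 × 10 = 500
  Reno to Assembly1: 65 × 13 = 845
  Reno to Assembly2: 15 × 14 = 210
  Reno to Assembly3: 10 × 10 = 100
Total cost = 2025.
Orem ships 85 of its 85, leaving 0.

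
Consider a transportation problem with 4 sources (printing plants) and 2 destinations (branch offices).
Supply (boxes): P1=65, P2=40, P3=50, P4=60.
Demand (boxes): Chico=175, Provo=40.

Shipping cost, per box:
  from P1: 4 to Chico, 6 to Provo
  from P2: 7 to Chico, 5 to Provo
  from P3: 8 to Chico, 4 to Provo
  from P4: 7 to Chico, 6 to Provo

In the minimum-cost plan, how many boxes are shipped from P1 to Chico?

The minimum-cost plan:
  P1–Chico: 65 × 4 = 260
  P2–Chico: 40 × 7 = 280
  P3–Chico: 10 × 8 = 80
  P3–Provo: 40 × 4 = 160
  P4–Chico: 60 × 7 = 420
Total cost = 1200.
So P1→Chico carries 65 boxes.

65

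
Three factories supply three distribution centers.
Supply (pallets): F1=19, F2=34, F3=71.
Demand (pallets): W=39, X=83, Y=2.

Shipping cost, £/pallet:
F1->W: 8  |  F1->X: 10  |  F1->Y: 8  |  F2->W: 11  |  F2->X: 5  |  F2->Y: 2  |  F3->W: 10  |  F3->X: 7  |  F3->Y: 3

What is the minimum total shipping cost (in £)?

871

A cheapest plan:
  F1->W: 19 × £8 = £152
  F2->X: 34 × £5 = £170
  F3->W: 20 × £10 = £200
  F3->X: 49 × £7 = £343
  F3->Y: 2 × £3 = £6
Total = 152 + 170 + 200 + 343 + 6 = £871.
(Supply check: F1 ships 19; F2 ships 34; F3 ships 71.)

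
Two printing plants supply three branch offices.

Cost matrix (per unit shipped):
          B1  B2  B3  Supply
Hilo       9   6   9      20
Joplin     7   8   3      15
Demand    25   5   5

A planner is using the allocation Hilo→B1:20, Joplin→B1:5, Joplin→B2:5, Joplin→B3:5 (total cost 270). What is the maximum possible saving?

Current plan cost = 20·9 + 5·7 + 5·8 + 5·3 = 270.
Optimal plan:
  Hilo–B1: 15 × 9 = 135
  Hilo–B2: 5 × 6 = 30
  Joplin–B1: 10 × 7 = 70
  Joplin–B3: 5 × 3 = 15
Optimal cost = 250.
Saving = 270 − 250 = 20.

20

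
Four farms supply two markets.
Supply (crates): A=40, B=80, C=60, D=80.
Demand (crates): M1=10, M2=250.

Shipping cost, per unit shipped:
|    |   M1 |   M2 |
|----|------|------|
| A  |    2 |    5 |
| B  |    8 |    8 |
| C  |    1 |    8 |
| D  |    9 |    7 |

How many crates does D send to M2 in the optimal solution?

80

Solving gives:
  A–M2: 40 crates
  B–M2: 80 crates
  C–M1: 10 crates
  C–M2: 50 crates
  D–M2: 80 crates
Total cost = 1810.
So D→M2 carries 80 crates.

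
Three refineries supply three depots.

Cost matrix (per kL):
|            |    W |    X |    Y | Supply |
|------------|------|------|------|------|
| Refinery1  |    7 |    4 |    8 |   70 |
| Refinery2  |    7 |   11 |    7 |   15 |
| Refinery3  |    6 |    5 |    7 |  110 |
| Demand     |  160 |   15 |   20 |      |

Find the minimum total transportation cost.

A cheapest plan:
  Refinery1 to W: 50 × 7 = 350
  Refinery1 to X: 15 × 4 = 60
  Refinery1 to Y: 5 × 8 = 40
  Refinery2 to Y: 15 × 7 = 105
  Refinery3 to W: 110 × 6 = 660
Total = 350 + 60 + 40 + 105 + 660 = 1215.
(Supply check: Refinery1 ships 70; Refinery2 ships 15; Refinery3 ships 110.)

1215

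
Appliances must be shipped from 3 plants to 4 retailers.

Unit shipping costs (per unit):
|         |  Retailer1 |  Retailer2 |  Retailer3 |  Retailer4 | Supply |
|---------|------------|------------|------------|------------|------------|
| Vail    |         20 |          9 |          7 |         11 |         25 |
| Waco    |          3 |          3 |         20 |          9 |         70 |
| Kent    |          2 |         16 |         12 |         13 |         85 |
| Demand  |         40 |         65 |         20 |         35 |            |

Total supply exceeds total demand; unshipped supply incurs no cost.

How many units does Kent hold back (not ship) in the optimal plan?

An optimal plan:
  Vail->Retailer3: 20 × 7 = 140
  Vail->Retailer4: 5 × 11 = 55
  Waco->Retailer2: 65 × 3 = 195
  Waco->Retailer4: 5 × 9 = 45
  Kent->Retailer1: 40 × 2 = 80
  Kent->Retailer4: 25 × 13 = 325
Total cost = 840.
Kent ships 65 of its 85, leaving 20.

20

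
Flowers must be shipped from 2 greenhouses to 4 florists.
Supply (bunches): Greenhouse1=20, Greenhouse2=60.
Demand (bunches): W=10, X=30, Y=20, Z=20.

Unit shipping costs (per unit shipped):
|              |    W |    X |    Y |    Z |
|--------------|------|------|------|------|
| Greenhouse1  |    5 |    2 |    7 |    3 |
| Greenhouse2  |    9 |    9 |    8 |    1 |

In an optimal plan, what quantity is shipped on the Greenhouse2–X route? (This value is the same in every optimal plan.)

Optimal shipments:
  Greenhouse1->X: 20 bunches
  Greenhouse2->W: 10 bunches
  Greenhouse2->X: 10 bunches
  Greenhouse2->Y: 20 bunches
  Greenhouse2->Z: 20 bunches
Total cost = 400.
So Greenhouse2→X carries 10 bunches.

10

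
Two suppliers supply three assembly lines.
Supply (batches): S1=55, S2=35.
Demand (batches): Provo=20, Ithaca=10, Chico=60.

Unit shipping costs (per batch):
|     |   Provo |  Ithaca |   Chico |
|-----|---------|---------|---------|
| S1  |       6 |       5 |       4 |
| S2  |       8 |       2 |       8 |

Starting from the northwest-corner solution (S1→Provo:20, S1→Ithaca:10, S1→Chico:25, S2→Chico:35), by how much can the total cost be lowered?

Current plan cost = 20·6 + 10·5 + 25·4 + 35·8 = 550.
Optimal plan:
  S1->Chico: 55 batches
  S2->Provo: 20 batches
  S2->Ithaca: 10 batches
  S2->Chico: 5 batches
Optimal cost = 440.
Saving = 550 − 440 = 110.

110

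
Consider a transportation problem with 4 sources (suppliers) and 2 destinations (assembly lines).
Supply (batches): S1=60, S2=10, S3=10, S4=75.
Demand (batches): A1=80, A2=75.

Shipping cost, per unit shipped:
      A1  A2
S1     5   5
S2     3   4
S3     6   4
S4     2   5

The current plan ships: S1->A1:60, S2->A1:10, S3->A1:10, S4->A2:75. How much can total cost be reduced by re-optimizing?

Current plan cost = 60·5 + 10·3 + 10·6 + 75·5 = 765.
Optimal plan:
  S1->A2: 60 × 5 = 300
  S2->A1: 5 × 3 = 15
  S2->A2: 5 × 4 = 20
  S3->A2: 10 × 4 = 40
  S4->A1: 75 × 2 = 150
Optimal cost = 525.
Saving = 765 − 525 = 240.

240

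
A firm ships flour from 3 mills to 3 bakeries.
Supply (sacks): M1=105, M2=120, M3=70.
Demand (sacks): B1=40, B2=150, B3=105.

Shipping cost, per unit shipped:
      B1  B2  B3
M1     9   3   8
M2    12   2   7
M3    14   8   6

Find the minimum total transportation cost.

An optimal shipping plan:
  M1 to B1: 40 sacks
  M1 to B2: 30 sacks
  M1 to B3: 35 sacks
  M2 to B2: 120 sacks
  M3 to B3: 70 sacks
Total cost = 1390.

1390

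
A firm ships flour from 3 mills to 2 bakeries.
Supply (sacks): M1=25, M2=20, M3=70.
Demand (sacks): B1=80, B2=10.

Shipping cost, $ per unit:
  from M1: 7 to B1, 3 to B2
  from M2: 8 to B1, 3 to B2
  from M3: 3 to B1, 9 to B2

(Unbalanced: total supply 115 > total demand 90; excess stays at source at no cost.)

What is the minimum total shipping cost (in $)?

310

One minimum-cost allocation:
  M1→B1: 10 sacks
  M1→B2: 10 sacks
  M3→B1: 70 sacks
Total cost = $310.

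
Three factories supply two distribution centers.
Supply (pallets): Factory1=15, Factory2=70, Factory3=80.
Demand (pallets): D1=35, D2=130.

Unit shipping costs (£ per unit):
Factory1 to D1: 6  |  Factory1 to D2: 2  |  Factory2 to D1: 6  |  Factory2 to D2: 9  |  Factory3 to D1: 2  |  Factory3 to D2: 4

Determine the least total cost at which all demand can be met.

One minimum-cost allocation:
  Factory1–D2: 15 pallets
  Factory2–D1: 35 pallets
  Factory2–D2: 35 pallets
  Factory3–D2: 80 pallets
Total cost = £875.

875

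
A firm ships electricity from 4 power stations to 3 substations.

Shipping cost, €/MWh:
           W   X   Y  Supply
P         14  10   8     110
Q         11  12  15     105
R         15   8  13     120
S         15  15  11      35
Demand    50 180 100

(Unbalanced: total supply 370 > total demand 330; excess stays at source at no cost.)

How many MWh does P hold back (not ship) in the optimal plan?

0

Minimum-cost shipments:
  P->X: 10 MWh
  P->Y: 100 MWh
  Q->W: 50 MWh
  Q->X: 50 MWh
  R->X: 120 MWh
Total cost = €3010.
P ships 110 of its 110, leaving 0.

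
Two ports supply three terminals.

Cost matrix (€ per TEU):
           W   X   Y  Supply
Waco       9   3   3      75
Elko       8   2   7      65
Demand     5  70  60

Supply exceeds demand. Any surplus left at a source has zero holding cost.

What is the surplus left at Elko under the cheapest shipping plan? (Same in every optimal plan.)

0

An optimal plan:
  Waco–W: 5 × €9 = €45
  Waco–X: 5 × €3 = €15
  Waco–Y: 60 × €3 = €180
  Elko–X: 65 × €2 = €130
Total cost = €370.
Elko ships 65 of its 65, leaving 0.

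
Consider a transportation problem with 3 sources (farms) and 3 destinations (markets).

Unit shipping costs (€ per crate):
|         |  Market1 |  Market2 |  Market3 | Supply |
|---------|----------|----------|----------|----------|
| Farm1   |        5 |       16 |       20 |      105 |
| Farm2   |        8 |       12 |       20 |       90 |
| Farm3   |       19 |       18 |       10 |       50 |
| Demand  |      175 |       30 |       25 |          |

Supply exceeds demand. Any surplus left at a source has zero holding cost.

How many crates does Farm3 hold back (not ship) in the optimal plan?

15

Minimum-cost shipments:
  Farm1–Market1: 105 × €5 = €525
  Farm2–Market1: 70 × €8 = €560
  Farm2–Market2: 20 × €12 = €240
  Farm3–Market2: 10 × €18 = €180
  Farm3–Market3: 25 × €10 = €250
Total cost = €1755.
Farm3 ships 35 of its 50, leaving 15.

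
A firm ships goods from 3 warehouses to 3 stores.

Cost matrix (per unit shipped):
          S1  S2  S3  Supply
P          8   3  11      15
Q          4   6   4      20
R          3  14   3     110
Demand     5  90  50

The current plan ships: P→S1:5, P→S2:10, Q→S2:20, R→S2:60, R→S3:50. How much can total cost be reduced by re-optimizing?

Current plan cost = 5·8 + 10·3 + 20·6 + 60·14 + 50·3 = 1180.
Optimal plan:
  P->S2: 15 × 3 = 45
  Q->S2: 20 × 6 = 120
  R->S1: 5 × 3 = 15
  R->S2: 55 × 14 = 770
  R->S3: 50 × 3 = 150
Optimal cost = 1100.
Saving = 1180 − 1100 = 80.

80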